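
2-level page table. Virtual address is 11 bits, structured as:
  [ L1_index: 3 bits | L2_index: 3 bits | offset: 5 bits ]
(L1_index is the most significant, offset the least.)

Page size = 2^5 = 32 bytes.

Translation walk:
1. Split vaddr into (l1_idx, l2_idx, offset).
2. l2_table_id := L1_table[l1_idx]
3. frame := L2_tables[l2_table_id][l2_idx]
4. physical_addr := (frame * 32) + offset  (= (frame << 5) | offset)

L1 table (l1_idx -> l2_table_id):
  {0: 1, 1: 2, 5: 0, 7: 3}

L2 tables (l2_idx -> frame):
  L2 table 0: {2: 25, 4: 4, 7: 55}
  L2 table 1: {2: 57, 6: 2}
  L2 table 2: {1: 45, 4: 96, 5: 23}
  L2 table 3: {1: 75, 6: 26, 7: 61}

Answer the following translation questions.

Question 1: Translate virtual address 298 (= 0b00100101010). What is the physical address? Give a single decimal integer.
Answer: 1450

Derivation:
vaddr = 298 = 0b00100101010
Split: l1_idx=1, l2_idx=1, offset=10
L1[1] = 2
L2[2][1] = 45
paddr = 45 * 32 + 10 = 1450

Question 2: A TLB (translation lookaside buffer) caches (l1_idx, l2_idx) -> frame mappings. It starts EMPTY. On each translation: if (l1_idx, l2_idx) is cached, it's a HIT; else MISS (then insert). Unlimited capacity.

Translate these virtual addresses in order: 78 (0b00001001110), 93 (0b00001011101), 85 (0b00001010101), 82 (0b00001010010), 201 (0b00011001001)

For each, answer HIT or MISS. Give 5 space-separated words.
Answer: MISS HIT HIT HIT MISS

Derivation:
vaddr=78: (0,2) not in TLB -> MISS, insert
vaddr=93: (0,2) in TLB -> HIT
vaddr=85: (0,2) in TLB -> HIT
vaddr=82: (0,2) in TLB -> HIT
vaddr=201: (0,6) not in TLB -> MISS, insert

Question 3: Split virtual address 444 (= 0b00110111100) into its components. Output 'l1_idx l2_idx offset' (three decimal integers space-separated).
vaddr = 444 = 0b00110111100
  top 3 bits -> l1_idx = 1
  next 3 bits -> l2_idx = 5
  bottom 5 bits -> offset = 28

Answer: 1 5 28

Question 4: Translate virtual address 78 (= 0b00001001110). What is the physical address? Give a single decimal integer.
Answer: 1838

Derivation:
vaddr = 78 = 0b00001001110
Split: l1_idx=0, l2_idx=2, offset=14
L1[0] = 1
L2[1][2] = 57
paddr = 57 * 32 + 14 = 1838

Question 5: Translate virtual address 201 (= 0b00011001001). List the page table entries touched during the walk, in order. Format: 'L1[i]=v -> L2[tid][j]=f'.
Answer: L1[0]=1 -> L2[1][6]=2

Derivation:
vaddr = 201 = 0b00011001001
Split: l1_idx=0, l2_idx=6, offset=9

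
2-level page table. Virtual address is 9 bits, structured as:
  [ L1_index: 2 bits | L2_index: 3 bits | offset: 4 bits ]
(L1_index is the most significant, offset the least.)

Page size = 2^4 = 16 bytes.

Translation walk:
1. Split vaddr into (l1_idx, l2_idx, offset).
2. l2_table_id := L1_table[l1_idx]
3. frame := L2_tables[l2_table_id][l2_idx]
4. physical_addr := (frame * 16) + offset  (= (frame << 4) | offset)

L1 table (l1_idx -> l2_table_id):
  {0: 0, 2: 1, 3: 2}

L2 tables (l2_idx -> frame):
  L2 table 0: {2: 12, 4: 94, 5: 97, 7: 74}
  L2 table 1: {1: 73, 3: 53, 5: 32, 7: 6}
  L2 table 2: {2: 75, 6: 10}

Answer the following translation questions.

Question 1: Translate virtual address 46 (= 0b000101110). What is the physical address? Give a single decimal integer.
Answer: 206

Derivation:
vaddr = 46 = 0b000101110
Split: l1_idx=0, l2_idx=2, offset=14
L1[0] = 0
L2[0][2] = 12
paddr = 12 * 16 + 14 = 206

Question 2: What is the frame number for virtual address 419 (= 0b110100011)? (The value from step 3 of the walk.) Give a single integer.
Answer: 75

Derivation:
vaddr = 419: l1_idx=3, l2_idx=2
L1[3] = 2; L2[2][2] = 75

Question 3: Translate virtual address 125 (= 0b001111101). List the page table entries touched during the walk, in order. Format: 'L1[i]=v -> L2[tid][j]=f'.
Answer: L1[0]=0 -> L2[0][7]=74

Derivation:
vaddr = 125 = 0b001111101
Split: l1_idx=0, l2_idx=7, offset=13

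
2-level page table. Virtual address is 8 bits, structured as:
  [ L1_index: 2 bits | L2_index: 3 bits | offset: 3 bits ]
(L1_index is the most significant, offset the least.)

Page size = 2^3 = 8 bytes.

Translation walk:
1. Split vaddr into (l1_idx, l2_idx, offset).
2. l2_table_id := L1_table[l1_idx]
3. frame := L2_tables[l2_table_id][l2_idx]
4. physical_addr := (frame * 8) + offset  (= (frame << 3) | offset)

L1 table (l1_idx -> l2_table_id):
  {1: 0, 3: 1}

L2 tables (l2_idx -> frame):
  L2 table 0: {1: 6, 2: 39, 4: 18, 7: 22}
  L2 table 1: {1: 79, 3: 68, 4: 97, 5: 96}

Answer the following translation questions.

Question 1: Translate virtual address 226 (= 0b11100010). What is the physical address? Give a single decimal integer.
Answer: 778

Derivation:
vaddr = 226 = 0b11100010
Split: l1_idx=3, l2_idx=4, offset=2
L1[3] = 1
L2[1][4] = 97
paddr = 97 * 8 + 2 = 778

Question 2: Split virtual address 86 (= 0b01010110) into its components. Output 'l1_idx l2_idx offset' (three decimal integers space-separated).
Answer: 1 2 6

Derivation:
vaddr = 86 = 0b01010110
  top 2 bits -> l1_idx = 1
  next 3 bits -> l2_idx = 2
  bottom 3 bits -> offset = 6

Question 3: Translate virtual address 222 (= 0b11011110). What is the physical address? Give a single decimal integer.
vaddr = 222 = 0b11011110
Split: l1_idx=3, l2_idx=3, offset=6
L1[3] = 1
L2[1][3] = 68
paddr = 68 * 8 + 6 = 550

Answer: 550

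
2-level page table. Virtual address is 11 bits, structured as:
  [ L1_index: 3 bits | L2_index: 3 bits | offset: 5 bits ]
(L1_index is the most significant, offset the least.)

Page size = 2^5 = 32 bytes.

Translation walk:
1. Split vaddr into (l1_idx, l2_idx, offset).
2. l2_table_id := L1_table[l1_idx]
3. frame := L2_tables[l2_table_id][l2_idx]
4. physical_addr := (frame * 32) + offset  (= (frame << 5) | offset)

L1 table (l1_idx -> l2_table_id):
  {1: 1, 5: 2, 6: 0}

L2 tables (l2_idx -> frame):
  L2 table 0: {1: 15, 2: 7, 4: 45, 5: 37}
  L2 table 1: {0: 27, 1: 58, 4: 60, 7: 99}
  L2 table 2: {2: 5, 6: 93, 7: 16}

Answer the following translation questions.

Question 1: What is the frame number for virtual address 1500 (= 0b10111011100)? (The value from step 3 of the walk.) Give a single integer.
Answer: 93

Derivation:
vaddr = 1500: l1_idx=5, l2_idx=6
L1[5] = 2; L2[2][6] = 93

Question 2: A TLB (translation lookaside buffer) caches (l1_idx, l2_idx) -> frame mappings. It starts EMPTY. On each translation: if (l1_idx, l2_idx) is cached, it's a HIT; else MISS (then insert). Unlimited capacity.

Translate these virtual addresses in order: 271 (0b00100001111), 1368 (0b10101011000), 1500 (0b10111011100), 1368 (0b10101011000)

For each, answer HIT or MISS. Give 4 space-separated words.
vaddr=271: (1,0) not in TLB -> MISS, insert
vaddr=1368: (5,2) not in TLB -> MISS, insert
vaddr=1500: (5,6) not in TLB -> MISS, insert
vaddr=1368: (5,2) in TLB -> HIT

Answer: MISS MISS MISS HIT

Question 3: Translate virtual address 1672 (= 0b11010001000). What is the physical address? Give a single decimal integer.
Answer: 1448

Derivation:
vaddr = 1672 = 0b11010001000
Split: l1_idx=6, l2_idx=4, offset=8
L1[6] = 0
L2[0][4] = 45
paddr = 45 * 32 + 8 = 1448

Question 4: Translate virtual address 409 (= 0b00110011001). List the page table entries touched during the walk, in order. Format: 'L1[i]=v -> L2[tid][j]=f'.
Answer: L1[1]=1 -> L2[1][4]=60

Derivation:
vaddr = 409 = 0b00110011001
Split: l1_idx=1, l2_idx=4, offset=25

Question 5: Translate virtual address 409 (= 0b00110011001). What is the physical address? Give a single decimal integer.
Answer: 1945

Derivation:
vaddr = 409 = 0b00110011001
Split: l1_idx=1, l2_idx=4, offset=25
L1[1] = 1
L2[1][4] = 60
paddr = 60 * 32 + 25 = 1945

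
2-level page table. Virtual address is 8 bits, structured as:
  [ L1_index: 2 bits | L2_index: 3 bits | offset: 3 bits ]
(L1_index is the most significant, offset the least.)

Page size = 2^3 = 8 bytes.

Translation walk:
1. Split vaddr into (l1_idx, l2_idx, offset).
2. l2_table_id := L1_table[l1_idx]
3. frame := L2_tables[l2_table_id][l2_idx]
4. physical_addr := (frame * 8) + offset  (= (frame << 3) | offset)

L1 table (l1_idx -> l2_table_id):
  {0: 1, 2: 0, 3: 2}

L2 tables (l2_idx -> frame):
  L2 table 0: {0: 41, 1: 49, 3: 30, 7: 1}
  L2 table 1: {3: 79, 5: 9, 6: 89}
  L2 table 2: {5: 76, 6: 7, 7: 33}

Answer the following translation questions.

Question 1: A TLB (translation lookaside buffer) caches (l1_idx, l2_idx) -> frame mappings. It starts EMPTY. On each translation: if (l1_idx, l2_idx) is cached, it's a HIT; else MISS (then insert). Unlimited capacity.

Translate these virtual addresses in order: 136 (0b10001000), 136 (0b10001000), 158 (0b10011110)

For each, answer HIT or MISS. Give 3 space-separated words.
Answer: MISS HIT MISS

Derivation:
vaddr=136: (2,1) not in TLB -> MISS, insert
vaddr=136: (2,1) in TLB -> HIT
vaddr=158: (2,3) not in TLB -> MISS, insert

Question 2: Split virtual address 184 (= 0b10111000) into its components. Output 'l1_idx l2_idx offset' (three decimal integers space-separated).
vaddr = 184 = 0b10111000
  top 2 bits -> l1_idx = 2
  next 3 bits -> l2_idx = 7
  bottom 3 bits -> offset = 0

Answer: 2 7 0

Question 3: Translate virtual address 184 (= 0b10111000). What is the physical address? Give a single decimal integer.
vaddr = 184 = 0b10111000
Split: l1_idx=2, l2_idx=7, offset=0
L1[2] = 0
L2[0][7] = 1
paddr = 1 * 8 + 0 = 8

Answer: 8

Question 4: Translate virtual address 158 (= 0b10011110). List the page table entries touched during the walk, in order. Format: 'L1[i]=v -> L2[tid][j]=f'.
vaddr = 158 = 0b10011110
Split: l1_idx=2, l2_idx=3, offset=6

Answer: L1[2]=0 -> L2[0][3]=30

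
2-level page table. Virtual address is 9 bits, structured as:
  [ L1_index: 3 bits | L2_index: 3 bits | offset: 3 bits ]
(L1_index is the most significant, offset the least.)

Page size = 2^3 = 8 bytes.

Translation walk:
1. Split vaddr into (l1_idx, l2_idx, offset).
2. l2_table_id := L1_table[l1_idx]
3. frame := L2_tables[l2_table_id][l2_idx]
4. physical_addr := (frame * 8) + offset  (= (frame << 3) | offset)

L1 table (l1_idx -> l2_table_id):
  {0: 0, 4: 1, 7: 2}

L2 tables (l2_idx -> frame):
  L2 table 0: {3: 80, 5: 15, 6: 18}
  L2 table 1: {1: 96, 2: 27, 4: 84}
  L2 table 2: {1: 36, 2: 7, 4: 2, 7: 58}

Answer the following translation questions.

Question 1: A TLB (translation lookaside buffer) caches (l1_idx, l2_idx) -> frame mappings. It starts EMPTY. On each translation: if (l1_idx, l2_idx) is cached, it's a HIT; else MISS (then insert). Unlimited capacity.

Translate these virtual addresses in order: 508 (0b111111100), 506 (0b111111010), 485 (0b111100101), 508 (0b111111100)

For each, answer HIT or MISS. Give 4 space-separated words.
vaddr=508: (7,7) not in TLB -> MISS, insert
vaddr=506: (7,7) in TLB -> HIT
vaddr=485: (7,4) not in TLB -> MISS, insert
vaddr=508: (7,7) in TLB -> HIT

Answer: MISS HIT MISS HIT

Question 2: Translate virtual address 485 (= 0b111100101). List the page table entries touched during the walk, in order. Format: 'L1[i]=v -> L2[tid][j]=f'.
vaddr = 485 = 0b111100101
Split: l1_idx=7, l2_idx=4, offset=5

Answer: L1[7]=2 -> L2[2][4]=2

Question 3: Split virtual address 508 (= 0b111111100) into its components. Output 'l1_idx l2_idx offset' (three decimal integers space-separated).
Answer: 7 7 4

Derivation:
vaddr = 508 = 0b111111100
  top 3 bits -> l1_idx = 7
  next 3 bits -> l2_idx = 7
  bottom 3 bits -> offset = 4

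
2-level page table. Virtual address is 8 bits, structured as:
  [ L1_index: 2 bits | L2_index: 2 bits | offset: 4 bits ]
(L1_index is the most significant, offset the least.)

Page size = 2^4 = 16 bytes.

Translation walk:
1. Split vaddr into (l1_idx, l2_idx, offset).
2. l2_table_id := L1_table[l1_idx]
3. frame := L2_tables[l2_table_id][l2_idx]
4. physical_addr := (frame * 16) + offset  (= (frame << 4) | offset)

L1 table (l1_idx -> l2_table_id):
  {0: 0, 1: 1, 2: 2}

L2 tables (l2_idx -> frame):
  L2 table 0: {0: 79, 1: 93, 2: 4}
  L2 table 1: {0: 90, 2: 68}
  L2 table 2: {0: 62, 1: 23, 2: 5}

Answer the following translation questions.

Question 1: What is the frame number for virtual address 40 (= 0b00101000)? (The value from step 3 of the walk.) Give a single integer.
Answer: 4

Derivation:
vaddr = 40: l1_idx=0, l2_idx=2
L1[0] = 0; L2[0][2] = 4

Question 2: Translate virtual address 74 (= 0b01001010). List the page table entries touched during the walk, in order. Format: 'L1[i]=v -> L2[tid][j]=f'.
Answer: L1[1]=1 -> L2[1][0]=90

Derivation:
vaddr = 74 = 0b01001010
Split: l1_idx=1, l2_idx=0, offset=10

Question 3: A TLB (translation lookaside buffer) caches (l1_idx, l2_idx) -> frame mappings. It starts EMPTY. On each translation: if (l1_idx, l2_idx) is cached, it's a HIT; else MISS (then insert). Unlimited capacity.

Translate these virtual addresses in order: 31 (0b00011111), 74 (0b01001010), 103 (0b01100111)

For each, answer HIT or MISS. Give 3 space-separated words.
Answer: MISS MISS MISS

Derivation:
vaddr=31: (0,1) not in TLB -> MISS, insert
vaddr=74: (1,0) not in TLB -> MISS, insert
vaddr=103: (1,2) not in TLB -> MISS, insert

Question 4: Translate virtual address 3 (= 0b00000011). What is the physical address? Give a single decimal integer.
vaddr = 3 = 0b00000011
Split: l1_idx=0, l2_idx=0, offset=3
L1[0] = 0
L2[0][0] = 79
paddr = 79 * 16 + 3 = 1267

Answer: 1267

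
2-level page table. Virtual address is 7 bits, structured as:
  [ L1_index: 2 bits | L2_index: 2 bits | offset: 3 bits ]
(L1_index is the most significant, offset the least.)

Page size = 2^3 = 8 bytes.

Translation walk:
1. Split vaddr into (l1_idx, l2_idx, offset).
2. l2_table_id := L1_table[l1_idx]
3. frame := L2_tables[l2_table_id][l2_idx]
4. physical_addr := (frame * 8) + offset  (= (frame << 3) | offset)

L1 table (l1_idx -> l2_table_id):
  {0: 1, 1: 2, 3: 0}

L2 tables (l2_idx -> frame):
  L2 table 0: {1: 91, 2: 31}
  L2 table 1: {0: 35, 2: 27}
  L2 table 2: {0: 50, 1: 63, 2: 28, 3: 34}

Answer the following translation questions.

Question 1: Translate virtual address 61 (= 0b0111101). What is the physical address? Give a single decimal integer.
Answer: 277

Derivation:
vaddr = 61 = 0b0111101
Split: l1_idx=1, l2_idx=3, offset=5
L1[1] = 2
L2[2][3] = 34
paddr = 34 * 8 + 5 = 277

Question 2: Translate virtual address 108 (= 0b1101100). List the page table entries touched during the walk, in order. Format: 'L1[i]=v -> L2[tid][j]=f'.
vaddr = 108 = 0b1101100
Split: l1_idx=3, l2_idx=1, offset=4

Answer: L1[3]=0 -> L2[0][1]=91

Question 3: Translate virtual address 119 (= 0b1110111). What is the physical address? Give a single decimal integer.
Answer: 255

Derivation:
vaddr = 119 = 0b1110111
Split: l1_idx=3, l2_idx=2, offset=7
L1[3] = 0
L2[0][2] = 31
paddr = 31 * 8 + 7 = 255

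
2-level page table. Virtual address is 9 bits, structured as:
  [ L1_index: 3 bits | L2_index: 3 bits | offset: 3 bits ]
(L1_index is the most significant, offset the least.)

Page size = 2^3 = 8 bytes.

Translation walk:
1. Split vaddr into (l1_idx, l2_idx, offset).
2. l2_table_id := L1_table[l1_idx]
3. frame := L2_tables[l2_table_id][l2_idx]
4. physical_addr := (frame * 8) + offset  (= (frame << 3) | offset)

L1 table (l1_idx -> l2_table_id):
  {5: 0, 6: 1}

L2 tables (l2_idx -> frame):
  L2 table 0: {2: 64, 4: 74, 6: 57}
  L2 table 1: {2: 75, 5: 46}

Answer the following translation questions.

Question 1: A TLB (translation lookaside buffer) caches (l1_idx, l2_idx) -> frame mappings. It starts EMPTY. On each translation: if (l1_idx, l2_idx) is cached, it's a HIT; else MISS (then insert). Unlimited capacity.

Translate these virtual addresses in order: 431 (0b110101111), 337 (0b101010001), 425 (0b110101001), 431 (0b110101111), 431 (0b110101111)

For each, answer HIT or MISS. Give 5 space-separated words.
vaddr=431: (6,5) not in TLB -> MISS, insert
vaddr=337: (5,2) not in TLB -> MISS, insert
vaddr=425: (6,5) in TLB -> HIT
vaddr=431: (6,5) in TLB -> HIT
vaddr=431: (6,5) in TLB -> HIT

Answer: MISS MISS HIT HIT HIT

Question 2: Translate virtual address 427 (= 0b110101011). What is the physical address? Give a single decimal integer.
vaddr = 427 = 0b110101011
Split: l1_idx=6, l2_idx=5, offset=3
L1[6] = 1
L2[1][5] = 46
paddr = 46 * 8 + 3 = 371

Answer: 371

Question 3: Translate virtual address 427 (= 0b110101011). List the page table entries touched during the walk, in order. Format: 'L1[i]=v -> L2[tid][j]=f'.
Answer: L1[6]=1 -> L2[1][5]=46

Derivation:
vaddr = 427 = 0b110101011
Split: l1_idx=6, l2_idx=5, offset=3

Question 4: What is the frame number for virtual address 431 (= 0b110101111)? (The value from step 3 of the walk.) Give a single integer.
Answer: 46

Derivation:
vaddr = 431: l1_idx=6, l2_idx=5
L1[6] = 1; L2[1][5] = 46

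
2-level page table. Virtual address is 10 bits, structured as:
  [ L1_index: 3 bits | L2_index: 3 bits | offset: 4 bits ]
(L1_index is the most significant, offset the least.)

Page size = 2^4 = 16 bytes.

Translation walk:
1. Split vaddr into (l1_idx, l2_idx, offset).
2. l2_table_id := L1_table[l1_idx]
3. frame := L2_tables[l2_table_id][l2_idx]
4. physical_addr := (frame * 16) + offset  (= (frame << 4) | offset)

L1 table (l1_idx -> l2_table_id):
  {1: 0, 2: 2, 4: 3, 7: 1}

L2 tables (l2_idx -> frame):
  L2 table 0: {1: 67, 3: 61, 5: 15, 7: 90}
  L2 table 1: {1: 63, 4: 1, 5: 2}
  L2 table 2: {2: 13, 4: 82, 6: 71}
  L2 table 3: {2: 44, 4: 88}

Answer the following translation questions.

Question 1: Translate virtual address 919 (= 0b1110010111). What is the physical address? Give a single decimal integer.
vaddr = 919 = 0b1110010111
Split: l1_idx=7, l2_idx=1, offset=7
L1[7] = 1
L2[1][1] = 63
paddr = 63 * 16 + 7 = 1015

Answer: 1015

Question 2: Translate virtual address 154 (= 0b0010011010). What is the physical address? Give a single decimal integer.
Answer: 1082

Derivation:
vaddr = 154 = 0b0010011010
Split: l1_idx=1, l2_idx=1, offset=10
L1[1] = 0
L2[0][1] = 67
paddr = 67 * 16 + 10 = 1082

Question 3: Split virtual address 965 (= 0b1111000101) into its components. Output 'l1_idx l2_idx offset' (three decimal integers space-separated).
vaddr = 965 = 0b1111000101
  top 3 bits -> l1_idx = 7
  next 3 bits -> l2_idx = 4
  bottom 4 bits -> offset = 5

Answer: 7 4 5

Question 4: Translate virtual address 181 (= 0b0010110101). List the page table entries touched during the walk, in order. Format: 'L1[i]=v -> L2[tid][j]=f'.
Answer: L1[1]=0 -> L2[0][3]=61

Derivation:
vaddr = 181 = 0b0010110101
Split: l1_idx=1, l2_idx=3, offset=5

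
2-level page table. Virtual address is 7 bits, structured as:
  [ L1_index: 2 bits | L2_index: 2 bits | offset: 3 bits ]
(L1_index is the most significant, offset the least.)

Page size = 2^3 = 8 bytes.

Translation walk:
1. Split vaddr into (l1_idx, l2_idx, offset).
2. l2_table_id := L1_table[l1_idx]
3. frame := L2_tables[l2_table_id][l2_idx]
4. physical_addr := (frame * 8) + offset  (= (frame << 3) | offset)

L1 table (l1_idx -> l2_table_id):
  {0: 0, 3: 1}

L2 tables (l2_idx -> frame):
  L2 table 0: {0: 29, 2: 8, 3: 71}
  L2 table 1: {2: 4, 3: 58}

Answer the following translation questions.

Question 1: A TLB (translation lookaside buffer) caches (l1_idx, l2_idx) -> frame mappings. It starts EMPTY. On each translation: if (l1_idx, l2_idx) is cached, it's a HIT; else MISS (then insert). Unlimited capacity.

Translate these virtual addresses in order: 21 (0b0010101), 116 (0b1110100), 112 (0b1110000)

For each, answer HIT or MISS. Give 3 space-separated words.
Answer: MISS MISS HIT

Derivation:
vaddr=21: (0,2) not in TLB -> MISS, insert
vaddr=116: (3,2) not in TLB -> MISS, insert
vaddr=112: (3,2) in TLB -> HIT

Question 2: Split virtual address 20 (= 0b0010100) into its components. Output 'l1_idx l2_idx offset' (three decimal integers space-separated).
vaddr = 20 = 0b0010100
  top 2 bits -> l1_idx = 0
  next 2 bits -> l2_idx = 2
  bottom 3 bits -> offset = 4

Answer: 0 2 4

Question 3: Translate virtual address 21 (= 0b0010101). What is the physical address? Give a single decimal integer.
Answer: 69

Derivation:
vaddr = 21 = 0b0010101
Split: l1_idx=0, l2_idx=2, offset=5
L1[0] = 0
L2[0][2] = 8
paddr = 8 * 8 + 5 = 69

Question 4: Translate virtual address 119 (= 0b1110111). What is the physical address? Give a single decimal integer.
vaddr = 119 = 0b1110111
Split: l1_idx=3, l2_idx=2, offset=7
L1[3] = 1
L2[1][2] = 4
paddr = 4 * 8 + 7 = 39

Answer: 39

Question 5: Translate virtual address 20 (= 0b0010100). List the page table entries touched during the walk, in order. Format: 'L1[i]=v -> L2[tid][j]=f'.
vaddr = 20 = 0b0010100
Split: l1_idx=0, l2_idx=2, offset=4

Answer: L1[0]=0 -> L2[0][2]=8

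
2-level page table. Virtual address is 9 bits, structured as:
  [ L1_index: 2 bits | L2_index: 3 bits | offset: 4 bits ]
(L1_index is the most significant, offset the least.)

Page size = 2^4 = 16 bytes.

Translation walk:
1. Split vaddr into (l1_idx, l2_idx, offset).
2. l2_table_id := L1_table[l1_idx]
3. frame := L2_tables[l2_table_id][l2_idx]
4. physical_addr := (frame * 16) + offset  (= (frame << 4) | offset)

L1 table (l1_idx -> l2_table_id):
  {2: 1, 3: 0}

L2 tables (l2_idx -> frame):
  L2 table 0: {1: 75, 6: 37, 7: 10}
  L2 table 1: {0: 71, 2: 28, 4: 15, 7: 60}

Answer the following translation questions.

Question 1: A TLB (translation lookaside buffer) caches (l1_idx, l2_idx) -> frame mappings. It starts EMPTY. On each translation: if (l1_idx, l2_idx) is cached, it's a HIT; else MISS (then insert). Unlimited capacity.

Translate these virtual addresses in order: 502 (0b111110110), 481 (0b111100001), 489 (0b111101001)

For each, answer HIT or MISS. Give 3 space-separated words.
Answer: MISS MISS HIT

Derivation:
vaddr=502: (3,7) not in TLB -> MISS, insert
vaddr=481: (3,6) not in TLB -> MISS, insert
vaddr=489: (3,6) in TLB -> HIT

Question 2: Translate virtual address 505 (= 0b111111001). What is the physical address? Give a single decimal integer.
vaddr = 505 = 0b111111001
Split: l1_idx=3, l2_idx=7, offset=9
L1[3] = 0
L2[0][7] = 10
paddr = 10 * 16 + 9 = 169

Answer: 169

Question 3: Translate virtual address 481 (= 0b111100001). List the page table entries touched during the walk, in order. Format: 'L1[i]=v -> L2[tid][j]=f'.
vaddr = 481 = 0b111100001
Split: l1_idx=3, l2_idx=6, offset=1

Answer: L1[3]=0 -> L2[0][6]=37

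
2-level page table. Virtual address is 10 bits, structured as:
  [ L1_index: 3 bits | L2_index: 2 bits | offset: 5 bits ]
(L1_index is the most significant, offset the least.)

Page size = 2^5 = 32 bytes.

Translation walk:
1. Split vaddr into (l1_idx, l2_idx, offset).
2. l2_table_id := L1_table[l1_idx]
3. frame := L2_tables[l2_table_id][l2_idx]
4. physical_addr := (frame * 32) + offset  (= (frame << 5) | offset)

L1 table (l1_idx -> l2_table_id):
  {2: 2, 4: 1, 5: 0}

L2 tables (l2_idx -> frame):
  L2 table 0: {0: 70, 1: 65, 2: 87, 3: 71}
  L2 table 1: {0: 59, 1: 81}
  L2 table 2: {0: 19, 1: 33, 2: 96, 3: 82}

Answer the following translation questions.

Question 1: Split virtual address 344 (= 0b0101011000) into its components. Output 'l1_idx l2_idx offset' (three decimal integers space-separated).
vaddr = 344 = 0b0101011000
  top 3 bits -> l1_idx = 2
  next 2 bits -> l2_idx = 2
  bottom 5 bits -> offset = 24

Answer: 2 2 24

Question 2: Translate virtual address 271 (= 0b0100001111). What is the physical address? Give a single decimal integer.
vaddr = 271 = 0b0100001111
Split: l1_idx=2, l2_idx=0, offset=15
L1[2] = 2
L2[2][0] = 19
paddr = 19 * 32 + 15 = 623

Answer: 623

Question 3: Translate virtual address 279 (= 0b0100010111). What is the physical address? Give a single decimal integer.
vaddr = 279 = 0b0100010111
Split: l1_idx=2, l2_idx=0, offset=23
L1[2] = 2
L2[2][0] = 19
paddr = 19 * 32 + 23 = 631

Answer: 631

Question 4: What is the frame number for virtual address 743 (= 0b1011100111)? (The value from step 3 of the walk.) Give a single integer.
vaddr = 743: l1_idx=5, l2_idx=3
L1[5] = 0; L2[0][3] = 71

Answer: 71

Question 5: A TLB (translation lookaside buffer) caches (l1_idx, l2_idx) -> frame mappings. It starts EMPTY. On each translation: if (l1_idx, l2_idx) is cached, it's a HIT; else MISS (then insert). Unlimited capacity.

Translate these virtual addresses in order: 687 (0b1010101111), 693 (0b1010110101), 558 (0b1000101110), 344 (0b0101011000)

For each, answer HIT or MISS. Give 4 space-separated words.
vaddr=687: (5,1) not in TLB -> MISS, insert
vaddr=693: (5,1) in TLB -> HIT
vaddr=558: (4,1) not in TLB -> MISS, insert
vaddr=344: (2,2) not in TLB -> MISS, insert

Answer: MISS HIT MISS MISS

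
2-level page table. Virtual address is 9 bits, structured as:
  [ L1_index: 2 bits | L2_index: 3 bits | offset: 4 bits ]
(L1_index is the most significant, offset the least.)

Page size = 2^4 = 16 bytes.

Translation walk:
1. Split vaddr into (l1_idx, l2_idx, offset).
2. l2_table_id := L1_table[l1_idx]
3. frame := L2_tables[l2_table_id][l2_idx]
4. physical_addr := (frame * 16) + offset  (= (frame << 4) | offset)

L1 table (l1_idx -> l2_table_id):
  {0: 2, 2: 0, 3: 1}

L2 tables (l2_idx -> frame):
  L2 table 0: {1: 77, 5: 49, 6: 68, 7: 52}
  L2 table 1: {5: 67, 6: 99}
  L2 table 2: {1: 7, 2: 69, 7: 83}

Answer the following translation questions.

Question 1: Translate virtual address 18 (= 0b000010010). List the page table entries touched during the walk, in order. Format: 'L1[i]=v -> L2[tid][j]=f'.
Answer: L1[0]=2 -> L2[2][1]=7

Derivation:
vaddr = 18 = 0b000010010
Split: l1_idx=0, l2_idx=1, offset=2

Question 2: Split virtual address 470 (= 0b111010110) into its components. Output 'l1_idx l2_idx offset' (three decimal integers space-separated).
vaddr = 470 = 0b111010110
  top 2 bits -> l1_idx = 3
  next 3 bits -> l2_idx = 5
  bottom 4 bits -> offset = 6

Answer: 3 5 6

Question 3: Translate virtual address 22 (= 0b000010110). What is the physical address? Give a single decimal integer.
vaddr = 22 = 0b000010110
Split: l1_idx=0, l2_idx=1, offset=6
L1[0] = 2
L2[2][1] = 7
paddr = 7 * 16 + 6 = 118

Answer: 118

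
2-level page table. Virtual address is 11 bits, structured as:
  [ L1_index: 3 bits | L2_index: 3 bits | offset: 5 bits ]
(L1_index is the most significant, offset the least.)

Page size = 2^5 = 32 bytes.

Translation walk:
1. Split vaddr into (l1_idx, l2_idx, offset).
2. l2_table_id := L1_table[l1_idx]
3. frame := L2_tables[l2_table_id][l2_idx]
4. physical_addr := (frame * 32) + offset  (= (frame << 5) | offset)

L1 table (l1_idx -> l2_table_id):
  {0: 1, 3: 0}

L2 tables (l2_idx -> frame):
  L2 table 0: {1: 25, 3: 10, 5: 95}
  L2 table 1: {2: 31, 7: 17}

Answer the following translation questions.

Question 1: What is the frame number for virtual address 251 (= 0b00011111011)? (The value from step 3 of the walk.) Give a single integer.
vaddr = 251: l1_idx=0, l2_idx=7
L1[0] = 1; L2[1][7] = 17

Answer: 17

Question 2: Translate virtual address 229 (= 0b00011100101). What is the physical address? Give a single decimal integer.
vaddr = 229 = 0b00011100101
Split: l1_idx=0, l2_idx=7, offset=5
L1[0] = 1
L2[1][7] = 17
paddr = 17 * 32 + 5 = 549

Answer: 549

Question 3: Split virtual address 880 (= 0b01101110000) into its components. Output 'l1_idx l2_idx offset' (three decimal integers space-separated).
Answer: 3 3 16

Derivation:
vaddr = 880 = 0b01101110000
  top 3 bits -> l1_idx = 3
  next 3 bits -> l2_idx = 3
  bottom 5 bits -> offset = 16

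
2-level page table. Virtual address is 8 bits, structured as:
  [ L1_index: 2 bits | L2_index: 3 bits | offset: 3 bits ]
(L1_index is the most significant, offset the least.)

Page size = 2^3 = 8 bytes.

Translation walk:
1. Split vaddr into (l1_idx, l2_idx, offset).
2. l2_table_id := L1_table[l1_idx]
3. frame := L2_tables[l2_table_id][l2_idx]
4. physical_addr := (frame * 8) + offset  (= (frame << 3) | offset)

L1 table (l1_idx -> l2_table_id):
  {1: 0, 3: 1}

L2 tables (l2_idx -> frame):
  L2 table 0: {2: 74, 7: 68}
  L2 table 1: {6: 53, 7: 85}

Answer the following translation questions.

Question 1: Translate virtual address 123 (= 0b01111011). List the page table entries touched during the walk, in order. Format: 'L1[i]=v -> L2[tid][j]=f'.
Answer: L1[1]=0 -> L2[0][7]=68

Derivation:
vaddr = 123 = 0b01111011
Split: l1_idx=1, l2_idx=7, offset=3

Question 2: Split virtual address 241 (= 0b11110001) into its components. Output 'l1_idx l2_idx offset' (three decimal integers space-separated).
vaddr = 241 = 0b11110001
  top 2 bits -> l1_idx = 3
  next 3 bits -> l2_idx = 6
  bottom 3 bits -> offset = 1

Answer: 3 6 1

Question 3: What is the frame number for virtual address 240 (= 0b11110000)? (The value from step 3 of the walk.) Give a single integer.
vaddr = 240: l1_idx=3, l2_idx=6
L1[3] = 1; L2[1][6] = 53

Answer: 53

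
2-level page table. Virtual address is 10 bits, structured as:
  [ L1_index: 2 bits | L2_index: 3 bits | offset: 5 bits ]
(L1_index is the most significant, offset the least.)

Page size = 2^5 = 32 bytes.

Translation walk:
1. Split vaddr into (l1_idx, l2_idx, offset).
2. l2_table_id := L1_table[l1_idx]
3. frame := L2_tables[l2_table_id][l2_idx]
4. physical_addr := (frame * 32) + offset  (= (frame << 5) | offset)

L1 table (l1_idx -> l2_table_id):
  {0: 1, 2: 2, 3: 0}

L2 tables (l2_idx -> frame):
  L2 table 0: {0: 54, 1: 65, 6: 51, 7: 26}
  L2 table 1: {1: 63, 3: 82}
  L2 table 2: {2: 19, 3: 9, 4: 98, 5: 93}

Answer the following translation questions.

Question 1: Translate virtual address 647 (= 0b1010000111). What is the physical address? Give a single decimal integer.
Answer: 3143

Derivation:
vaddr = 647 = 0b1010000111
Split: l1_idx=2, l2_idx=4, offset=7
L1[2] = 2
L2[2][4] = 98
paddr = 98 * 32 + 7 = 3143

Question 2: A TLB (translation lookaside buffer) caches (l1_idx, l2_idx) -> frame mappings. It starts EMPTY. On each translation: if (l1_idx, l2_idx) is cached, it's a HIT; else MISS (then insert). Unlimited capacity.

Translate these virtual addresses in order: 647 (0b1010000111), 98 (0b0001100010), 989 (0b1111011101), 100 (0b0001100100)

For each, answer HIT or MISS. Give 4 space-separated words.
Answer: MISS MISS MISS HIT

Derivation:
vaddr=647: (2,4) not in TLB -> MISS, insert
vaddr=98: (0,3) not in TLB -> MISS, insert
vaddr=989: (3,6) not in TLB -> MISS, insert
vaddr=100: (0,3) in TLB -> HIT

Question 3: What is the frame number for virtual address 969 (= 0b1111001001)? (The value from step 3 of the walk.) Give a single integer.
Answer: 51

Derivation:
vaddr = 969: l1_idx=3, l2_idx=6
L1[3] = 0; L2[0][6] = 51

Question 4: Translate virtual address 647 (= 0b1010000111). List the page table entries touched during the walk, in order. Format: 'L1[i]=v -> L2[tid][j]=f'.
Answer: L1[2]=2 -> L2[2][4]=98

Derivation:
vaddr = 647 = 0b1010000111
Split: l1_idx=2, l2_idx=4, offset=7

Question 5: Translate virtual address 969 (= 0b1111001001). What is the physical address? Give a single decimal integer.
vaddr = 969 = 0b1111001001
Split: l1_idx=3, l2_idx=6, offset=9
L1[3] = 0
L2[0][6] = 51
paddr = 51 * 32 + 9 = 1641

Answer: 1641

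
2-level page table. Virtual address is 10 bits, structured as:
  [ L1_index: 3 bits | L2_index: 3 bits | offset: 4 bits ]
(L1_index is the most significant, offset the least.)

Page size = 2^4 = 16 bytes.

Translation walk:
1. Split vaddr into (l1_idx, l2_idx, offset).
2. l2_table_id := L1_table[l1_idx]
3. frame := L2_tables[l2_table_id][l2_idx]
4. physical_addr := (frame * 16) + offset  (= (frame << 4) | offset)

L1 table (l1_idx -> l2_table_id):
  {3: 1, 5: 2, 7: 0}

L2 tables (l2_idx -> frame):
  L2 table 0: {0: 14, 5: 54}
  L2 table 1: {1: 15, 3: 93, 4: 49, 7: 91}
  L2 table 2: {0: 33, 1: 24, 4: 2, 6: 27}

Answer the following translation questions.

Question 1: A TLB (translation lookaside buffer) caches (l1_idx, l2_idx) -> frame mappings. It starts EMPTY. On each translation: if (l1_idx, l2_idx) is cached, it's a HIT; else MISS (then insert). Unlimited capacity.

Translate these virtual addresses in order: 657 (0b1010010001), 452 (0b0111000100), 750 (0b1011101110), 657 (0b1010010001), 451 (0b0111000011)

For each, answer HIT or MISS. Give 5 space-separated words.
vaddr=657: (5,1) not in TLB -> MISS, insert
vaddr=452: (3,4) not in TLB -> MISS, insert
vaddr=750: (5,6) not in TLB -> MISS, insert
vaddr=657: (5,1) in TLB -> HIT
vaddr=451: (3,4) in TLB -> HIT

Answer: MISS MISS MISS HIT HIT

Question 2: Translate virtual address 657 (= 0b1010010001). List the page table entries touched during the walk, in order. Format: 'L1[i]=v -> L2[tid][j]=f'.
Answer: L1[5]=2 -> L2[2][1]=24

Derivation:
vaddr = 657 = 0b1010010001
Split: l1_idx=5, l2_idx=1, offset=1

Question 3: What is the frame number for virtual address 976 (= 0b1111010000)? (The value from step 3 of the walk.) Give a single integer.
vaddr = 976: l1_idx=7, l2_idx=5
L1[7] = 0; L2[0][5] = 54

Answer: 54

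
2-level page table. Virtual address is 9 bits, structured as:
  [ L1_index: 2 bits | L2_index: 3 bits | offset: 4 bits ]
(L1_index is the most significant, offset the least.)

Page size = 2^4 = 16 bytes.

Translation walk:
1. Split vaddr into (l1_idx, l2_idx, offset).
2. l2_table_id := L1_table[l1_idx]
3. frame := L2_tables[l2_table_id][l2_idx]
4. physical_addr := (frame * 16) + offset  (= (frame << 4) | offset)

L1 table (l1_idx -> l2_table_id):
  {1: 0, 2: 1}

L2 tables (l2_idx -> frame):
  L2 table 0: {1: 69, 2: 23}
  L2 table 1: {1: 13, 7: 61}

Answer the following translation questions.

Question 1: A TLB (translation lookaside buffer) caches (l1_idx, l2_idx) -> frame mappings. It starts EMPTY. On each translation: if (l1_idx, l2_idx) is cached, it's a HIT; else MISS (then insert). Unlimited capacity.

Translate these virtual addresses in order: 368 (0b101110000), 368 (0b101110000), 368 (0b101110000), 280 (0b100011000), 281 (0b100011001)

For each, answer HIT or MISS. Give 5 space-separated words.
Answer: MISS HIT HIT MISS HIT

Derivation:
vaddr=368: (2,7) not in TLB -> MISS, insert
vaddr=368: (2,7) in TLB -> HIT
vaddr=368: (2,7) in TLB -> HIT
vaddr=280: (2,1) not in TLB -> MISS, insert
vaddr=281: (2,1) in TLB -> HIT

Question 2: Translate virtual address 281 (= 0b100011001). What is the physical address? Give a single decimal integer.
Answer: 217

Derivation:
vaddr = 281 = 0b100011001
Split: l1_idx=2, l2_idx=1, offset=9
L1[2] = 1
L2[1][1] = 13
paddr = 13 * 16 + 9 = 217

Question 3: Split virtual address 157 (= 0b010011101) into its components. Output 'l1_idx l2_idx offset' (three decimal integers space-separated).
vaddr = 157 = 0b010011101
  top 2 bits -> l1_idx = 1
  next 3 bits -> l2_idx = 1
  bottom 4 bits -> offset = 13

Answer: 1 1 13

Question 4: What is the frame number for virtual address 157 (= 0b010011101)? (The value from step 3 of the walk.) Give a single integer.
Answer: 69

Derivation:
vaddr = 157: l1_idx=1, l2_idx=1
L1[1] = 0; L2[0][1] = 69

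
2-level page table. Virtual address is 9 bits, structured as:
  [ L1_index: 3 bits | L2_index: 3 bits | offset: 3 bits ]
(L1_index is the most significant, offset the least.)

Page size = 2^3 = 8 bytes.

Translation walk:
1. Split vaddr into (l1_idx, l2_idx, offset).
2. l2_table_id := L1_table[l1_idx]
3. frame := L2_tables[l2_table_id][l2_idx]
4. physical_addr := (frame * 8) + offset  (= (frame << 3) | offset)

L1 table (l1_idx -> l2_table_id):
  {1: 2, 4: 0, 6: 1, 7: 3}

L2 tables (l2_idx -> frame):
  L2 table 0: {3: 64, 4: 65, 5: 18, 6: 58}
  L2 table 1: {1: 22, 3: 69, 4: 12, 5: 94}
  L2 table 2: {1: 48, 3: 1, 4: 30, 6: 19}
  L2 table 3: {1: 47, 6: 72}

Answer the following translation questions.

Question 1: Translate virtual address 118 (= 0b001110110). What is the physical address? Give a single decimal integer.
Answer: 158

Derivation:
vaddr = 118 = 0b001110110
Split: l1_idx=1, l2_idx=6, offset=6
L1[1] = 2
L2[2][6] = 19
paddr = 19 * 8 + 6 = 158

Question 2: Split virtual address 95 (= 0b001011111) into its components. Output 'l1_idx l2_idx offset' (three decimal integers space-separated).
vaddr = 95 = 0b001011111
  top 3 bits -> l1_idx = 1
  next 3 bits -> l2_idx = 3
  bottom 3 bits -> offset = 7

Answer: 1 3 7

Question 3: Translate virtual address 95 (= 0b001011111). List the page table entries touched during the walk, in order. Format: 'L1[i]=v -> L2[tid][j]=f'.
vaddr = 95 = 0b001011111
Split: l1_idx=1, l2_idx=3, offset=7

Answer: L1[1]=2 -> L2[2][3]=1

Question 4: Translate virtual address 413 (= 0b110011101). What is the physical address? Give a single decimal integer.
vaddr = 413 = 0b110011101
Split: l1_idx=6, l2_idx=3, offset=5
L1[6] = 1
L2[1][3] = 69
paddr = 69 * 8 + 5 = 557

Answer: 557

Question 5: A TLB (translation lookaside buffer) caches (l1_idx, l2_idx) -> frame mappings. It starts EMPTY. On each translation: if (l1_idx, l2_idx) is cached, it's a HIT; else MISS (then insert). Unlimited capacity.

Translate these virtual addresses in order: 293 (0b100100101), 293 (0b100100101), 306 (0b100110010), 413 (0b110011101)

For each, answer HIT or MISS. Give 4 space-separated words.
vaddr=293: (4,4) not in TLB -> MISS, insert
vaddr=293: (4,4) in TLB -> HIT
vaddr=306: (4,6) not in TLB -> MISS, insert
vaddr=413: (6,3) not in TLB -> MISS, insert

Answer: MISS HIT MISS MISS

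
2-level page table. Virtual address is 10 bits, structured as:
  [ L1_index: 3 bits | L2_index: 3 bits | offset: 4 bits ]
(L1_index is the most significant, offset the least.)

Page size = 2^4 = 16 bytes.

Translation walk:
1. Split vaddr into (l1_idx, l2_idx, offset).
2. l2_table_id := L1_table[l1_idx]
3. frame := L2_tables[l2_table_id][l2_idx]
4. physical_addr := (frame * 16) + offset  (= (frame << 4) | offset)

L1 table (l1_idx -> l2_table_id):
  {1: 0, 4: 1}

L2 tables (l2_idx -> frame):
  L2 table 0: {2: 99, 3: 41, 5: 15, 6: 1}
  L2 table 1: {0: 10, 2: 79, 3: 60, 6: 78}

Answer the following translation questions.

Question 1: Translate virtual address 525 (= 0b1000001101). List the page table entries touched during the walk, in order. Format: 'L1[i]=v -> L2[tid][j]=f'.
Answer: L1[4]=1 -> L2[1][0]=10

Derivation:
vaddr = 525 = 0b1000001101
Split: l1_idx=4, l2_idx=0, offset=13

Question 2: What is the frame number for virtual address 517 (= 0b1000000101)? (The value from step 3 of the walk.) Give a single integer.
vaddr = 517: l1_idx=4, l2_idx=0
L1[4] = 1; L2[1][0] = 10

Answer: 10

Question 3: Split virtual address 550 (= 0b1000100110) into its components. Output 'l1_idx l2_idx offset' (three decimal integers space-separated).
vaddr = 550 = 0b1000100110
  top 3 bits -> l1_idx = 4
  next 3 bits -> l2_idx = 2
  bottom 4 bits -> offset = 6

Answer: 4 2 6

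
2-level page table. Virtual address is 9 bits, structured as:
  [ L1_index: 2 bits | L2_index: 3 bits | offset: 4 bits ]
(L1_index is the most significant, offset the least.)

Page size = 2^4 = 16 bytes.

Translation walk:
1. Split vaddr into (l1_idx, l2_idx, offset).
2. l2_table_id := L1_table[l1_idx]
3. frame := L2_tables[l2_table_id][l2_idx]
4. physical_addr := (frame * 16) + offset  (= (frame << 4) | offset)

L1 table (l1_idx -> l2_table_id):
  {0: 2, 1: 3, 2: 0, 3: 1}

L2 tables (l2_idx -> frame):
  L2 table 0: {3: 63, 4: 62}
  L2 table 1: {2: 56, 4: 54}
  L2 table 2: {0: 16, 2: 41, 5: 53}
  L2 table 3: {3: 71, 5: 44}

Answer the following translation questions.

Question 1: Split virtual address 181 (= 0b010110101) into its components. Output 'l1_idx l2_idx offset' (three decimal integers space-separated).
vaddr = 181 = 0b010110101
  top 2 bits -> l1_idx = 1
  next 3 bits -> l2_idx = 3
  bottom 4 bits -> offset = 5

Answer: 1 3 5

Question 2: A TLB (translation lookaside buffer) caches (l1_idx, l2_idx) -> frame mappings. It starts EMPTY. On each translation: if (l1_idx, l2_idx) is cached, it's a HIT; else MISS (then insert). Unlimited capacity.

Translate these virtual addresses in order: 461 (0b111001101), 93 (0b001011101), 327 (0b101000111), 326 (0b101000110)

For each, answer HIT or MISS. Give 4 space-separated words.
vaddr=461: (3,4) not in TLB -> MISS, insert
vaddr=93: (0,5) not in TLB -> MISS, insert
vaddr=327: (2,4) not in TLB -> MISS, insert
vaddr=326: (2,4) in TLB -> HIT

Answer: MISS MISS MISS HIT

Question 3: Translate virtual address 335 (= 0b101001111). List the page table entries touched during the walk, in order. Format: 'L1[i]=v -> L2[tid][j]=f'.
vaddr = 335 = 0b101001111
Split: l1_idx=2, l2_idx=4, offset=15

Answer: L1[2]=0 -> L2[0][4]=62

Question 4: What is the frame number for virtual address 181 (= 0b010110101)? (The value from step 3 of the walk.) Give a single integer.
Answer: 71

Derivation:
vaddr = 181: l1_idx=1, l2_idx=3
L1[1] = 3; L2[3][3] = 71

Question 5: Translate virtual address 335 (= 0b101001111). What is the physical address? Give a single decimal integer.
vaddr = 335 = 0b101001111
Split: l1_idx=2, l2_idx=4, offset=15
L1[2] = 0
L2[0][4] = 62
paddr = 62 * 16 + 15 = 1007

Answer: 1007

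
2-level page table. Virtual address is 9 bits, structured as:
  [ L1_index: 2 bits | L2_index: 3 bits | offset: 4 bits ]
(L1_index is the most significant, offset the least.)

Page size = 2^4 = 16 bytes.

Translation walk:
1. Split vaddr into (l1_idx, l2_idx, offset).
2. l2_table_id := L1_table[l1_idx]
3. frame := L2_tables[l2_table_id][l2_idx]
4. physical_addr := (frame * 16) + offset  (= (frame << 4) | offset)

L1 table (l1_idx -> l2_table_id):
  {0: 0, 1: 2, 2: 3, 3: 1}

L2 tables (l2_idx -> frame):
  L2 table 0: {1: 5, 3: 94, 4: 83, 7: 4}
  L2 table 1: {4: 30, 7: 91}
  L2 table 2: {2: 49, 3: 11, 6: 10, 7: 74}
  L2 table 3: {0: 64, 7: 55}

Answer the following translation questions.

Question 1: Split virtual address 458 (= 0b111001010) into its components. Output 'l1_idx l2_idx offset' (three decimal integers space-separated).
vaddr = 458 = 0b111001010
  top 2 bits -> l1_idx = 3
  next 3 bits -> l2_idx = 4
  bottom 4 bits -> offset = 10

Answer: 3 4 10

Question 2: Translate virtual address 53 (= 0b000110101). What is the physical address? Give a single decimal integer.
vaddr = 53 = 0b000110101
Split: l1_idx=0, l2_idx=3, offset=5
L1[0] = 0
L2[0][3] = 94
paddr = 94 * 16 + 5 = 1509

Answer: 1509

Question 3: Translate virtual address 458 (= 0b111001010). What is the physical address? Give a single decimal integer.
Answer: 490

Derivation:
vaddr = 458 = 0b111001010
Split: l1_idx=3, l2_idx=4, offset=10
L1[3] = 1
L2[1][4] = 30
paddr = 30 * 16 + 10 = 490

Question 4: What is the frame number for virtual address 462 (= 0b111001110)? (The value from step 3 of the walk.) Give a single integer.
vaddr = 462: l1_idx=3, l2_idx=4
L1[3] = 1; L2[1][4] = 30

Answer: 30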